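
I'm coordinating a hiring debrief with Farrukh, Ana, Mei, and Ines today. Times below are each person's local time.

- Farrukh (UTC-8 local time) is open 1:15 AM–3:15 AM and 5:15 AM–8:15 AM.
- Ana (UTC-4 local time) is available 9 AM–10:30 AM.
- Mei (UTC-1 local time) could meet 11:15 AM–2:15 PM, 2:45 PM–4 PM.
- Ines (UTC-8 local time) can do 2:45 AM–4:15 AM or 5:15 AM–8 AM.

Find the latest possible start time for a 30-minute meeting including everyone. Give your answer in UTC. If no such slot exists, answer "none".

14:00

Farrukh in UTC: 09:15-11:15, 13:15-16:15 (add 8h to convert from UTC-8).
Ana in UTC: 13:00-14:30 (add 4h to convert from UTC-4).
Mei in UTC: 12:15-15:15, 15:45-17:00 (add 1h to convert from UTC-1).
Ines in UTC: 10:45-12:15, 13:15-16:00 (add 8h to convert from UTC-8).
Farrukh ∩ Ana: 13:15-14:30.
Farrukh ∩ Ana ∩ Mei: 13:15-14:30.
Farrukh ∩ Ana ∩ Mei ∩ Ines: 13:15-14:30.
The last common window of at least 30 minutes is 13:15-14:30; a 30-minute meeting can start as late as 14:00 and still end by 14:30.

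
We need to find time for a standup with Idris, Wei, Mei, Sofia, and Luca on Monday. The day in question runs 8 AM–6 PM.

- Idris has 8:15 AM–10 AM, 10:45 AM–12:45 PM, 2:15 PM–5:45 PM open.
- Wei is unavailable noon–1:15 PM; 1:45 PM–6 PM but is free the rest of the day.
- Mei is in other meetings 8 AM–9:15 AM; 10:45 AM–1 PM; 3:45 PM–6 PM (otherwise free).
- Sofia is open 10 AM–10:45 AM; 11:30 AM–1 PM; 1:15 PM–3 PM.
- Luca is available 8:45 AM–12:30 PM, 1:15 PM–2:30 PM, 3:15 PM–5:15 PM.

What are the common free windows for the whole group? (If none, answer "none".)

Idris free: 08:15-10:00, 10:45-12:45, 14:15-17:45.
Wei free: 08:00-12:00, 13:15-13:45 (invert busy blocks within the working day).
Mei free: 09:15-10:45, 13:00-15:45 (invert busy blocks within the working day).
Sofia free: 10:00-10:45, 11:30-13:00, 13:15-15:00.
Luca free: 08:45-12:30, 13:15-14:30, 15:15-17:15.
Idris ∩ Wei: 08:15-10:00, 10:45-12:00.
Idris ∩ Wei ∩ Mei: 09:15-10:00.
Idris ∩ Wei ∩ Mei ∩ Sofia: ∅.
Idris ∩ Wei ∩ Mei ∩ Sofia ∩ Luca: ∅.
There is no time when everyone is free.

none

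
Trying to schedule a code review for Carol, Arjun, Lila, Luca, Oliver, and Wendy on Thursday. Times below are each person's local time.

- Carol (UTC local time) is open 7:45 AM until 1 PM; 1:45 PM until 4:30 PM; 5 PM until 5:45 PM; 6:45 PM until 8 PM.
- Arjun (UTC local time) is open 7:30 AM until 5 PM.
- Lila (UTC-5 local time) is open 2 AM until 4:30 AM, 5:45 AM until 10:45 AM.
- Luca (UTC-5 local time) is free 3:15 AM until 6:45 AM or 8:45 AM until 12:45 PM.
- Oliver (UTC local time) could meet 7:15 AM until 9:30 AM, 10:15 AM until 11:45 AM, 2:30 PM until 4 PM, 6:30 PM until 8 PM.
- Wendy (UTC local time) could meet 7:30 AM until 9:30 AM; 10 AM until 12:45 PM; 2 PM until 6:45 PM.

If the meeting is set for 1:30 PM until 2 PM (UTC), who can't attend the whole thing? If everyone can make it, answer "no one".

Carol in UTC: 07:45-13:00, 13:45-16:30, 17:00-17:45, 18:45-20:00.
Arjun in UTC: 07:30-17:00.
Lila in UTC: 07:00-09:30, 10:45-15:45 (add 5h to convert from UTC-5).
Luca in UTC: 08:15-11:45, 13:45-17:45 (add 5h to convert from UTC-5).
Oliver in UTC: 07:15-09:30, 10:15-11:45, 14:30-16:00, 18:30-20:00.
Wendy in UTC: 07:30-09:30, 10:00-12:45, 14:00-18:45.
Carol: not fully free for 13:30-14:00. Arjun: free for 13:30-14:00. Lila: free for 13:30-14:00. Luca: not fully free for 13:30-14:00. Oliver: not fully free for 13:30-14:00. Wendy: not fully free for 13:30-14:00.

Carol, Luca, Oliver, Wendy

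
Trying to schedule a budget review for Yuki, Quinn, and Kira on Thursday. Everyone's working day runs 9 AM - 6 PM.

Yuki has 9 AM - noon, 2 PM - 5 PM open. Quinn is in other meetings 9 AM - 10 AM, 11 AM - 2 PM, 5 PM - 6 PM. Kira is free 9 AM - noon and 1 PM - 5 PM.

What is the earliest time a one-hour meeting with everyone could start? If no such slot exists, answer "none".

10:00

Yuki free: 09:00-12:00, 14:00-17:00.
Quinn free: 10:00-11:00, 14:00-17:00 (invert busy blocks within the working day).
Kira free: 09:00-12:00, 13:00-17:00.
Yuki ∩ Quinn: 10:00-11:00, 14:00-17:00.
Yuki ∩ Quinn ∩ Kira: 10:00-11:00, 14:00-17:00.
Those are the intersection windows.
The first common window of at least 60 minutes is 10:00-11:00, so the earliest start is 10:00.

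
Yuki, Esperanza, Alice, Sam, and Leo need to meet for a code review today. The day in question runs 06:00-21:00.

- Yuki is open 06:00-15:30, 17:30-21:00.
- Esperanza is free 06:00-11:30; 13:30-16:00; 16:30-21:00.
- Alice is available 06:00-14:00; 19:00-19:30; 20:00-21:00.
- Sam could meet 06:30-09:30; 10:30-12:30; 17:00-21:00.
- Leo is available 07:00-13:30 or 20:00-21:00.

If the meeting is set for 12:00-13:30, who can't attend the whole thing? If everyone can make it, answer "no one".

Esperanza, Sam

Yuki: free for 12:00-13:30. Esperanza: not fully free for 12:00-13:30. Alice: free for 12:00-13:30. Sam: not fully free for 12:00-13:30. Leo: free for 12:00-13:30.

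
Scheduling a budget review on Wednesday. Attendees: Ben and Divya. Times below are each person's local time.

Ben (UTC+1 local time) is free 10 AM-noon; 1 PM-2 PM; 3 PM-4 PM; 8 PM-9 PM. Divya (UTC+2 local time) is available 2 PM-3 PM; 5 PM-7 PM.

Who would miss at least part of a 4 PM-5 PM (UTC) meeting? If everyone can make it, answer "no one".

Ben in UTC: 09:00-11:00, 12:00-13:00, 14:00-15:00, 19:00-20:00 (subtract 1h to convert from UTC+1).
Divya in UTC: 12:00-13:00, 15:00-17:00 (subtract 2h to convert from UTC+2).
Ben: not fully free for 16:00-17:00. Divya: free for 16:00-17:00.

Ben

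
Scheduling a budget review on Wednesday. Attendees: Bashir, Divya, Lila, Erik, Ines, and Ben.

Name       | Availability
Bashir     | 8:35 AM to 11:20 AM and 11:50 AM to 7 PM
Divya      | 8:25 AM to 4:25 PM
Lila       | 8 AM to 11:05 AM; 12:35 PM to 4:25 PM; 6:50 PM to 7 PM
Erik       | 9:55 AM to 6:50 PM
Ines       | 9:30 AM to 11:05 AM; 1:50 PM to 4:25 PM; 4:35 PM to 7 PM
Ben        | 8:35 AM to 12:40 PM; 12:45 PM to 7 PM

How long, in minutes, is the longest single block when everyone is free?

155

Bashir ∩ Divya: 08:35-11:20, 11:50-16:25.
Bashir ∩ Divya ∩ Lila: 08:35-11:05, 12:35-16:25.
Bashir ∩ Divya ∩ Lila ∩ Erik: 09:55-11:05, 12:35-16:25.
Bashir ∩ Divya ∩ Lila ∩ Erik ∩ Ines: 09:55-11:05, 13:50-16:25.
Bashir ∩ Divya ∩ Lila ∩ Erik ∩ Ines ∩ Ben: 09:55-11:05, 13:50-16:25.
The longest is 13:50-16:25 at 155 minutes.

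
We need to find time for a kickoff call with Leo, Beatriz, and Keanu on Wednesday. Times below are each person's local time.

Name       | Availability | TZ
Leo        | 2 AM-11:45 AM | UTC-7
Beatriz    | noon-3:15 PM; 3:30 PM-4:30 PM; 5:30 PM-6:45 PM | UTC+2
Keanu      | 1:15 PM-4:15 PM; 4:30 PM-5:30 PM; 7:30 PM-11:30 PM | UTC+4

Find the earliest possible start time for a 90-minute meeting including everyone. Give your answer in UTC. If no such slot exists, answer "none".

10:00

Leo in UTC: 09:00-18:45 (add 7h to convert from UTC-7).
Beatriz in UTC: 10:00-13:15, 13:30-14:30, 15:30-16:45 (subtract 2h to convert from UTC+2).
Keanu in UTC: 09:15-12:15, 12:30-13:30, 15:30-19:30 (subtract 4h to convert from UTC+4).
Leo ∩ Beatriz: 10:00-13:15, 13:30-14:30, 15:30-16:45.
Leo ∩ Beatriz ∩ Keanu: 10:00-12:15, 12:30-13:15, 15:30-16:45.
So the common availability across everyone is 10:00-12:15, 12:30-13:15, 15:30-16:45.
The first common window of at least 90 minutes is 10:00-12:15, so the earliest start is 10:00.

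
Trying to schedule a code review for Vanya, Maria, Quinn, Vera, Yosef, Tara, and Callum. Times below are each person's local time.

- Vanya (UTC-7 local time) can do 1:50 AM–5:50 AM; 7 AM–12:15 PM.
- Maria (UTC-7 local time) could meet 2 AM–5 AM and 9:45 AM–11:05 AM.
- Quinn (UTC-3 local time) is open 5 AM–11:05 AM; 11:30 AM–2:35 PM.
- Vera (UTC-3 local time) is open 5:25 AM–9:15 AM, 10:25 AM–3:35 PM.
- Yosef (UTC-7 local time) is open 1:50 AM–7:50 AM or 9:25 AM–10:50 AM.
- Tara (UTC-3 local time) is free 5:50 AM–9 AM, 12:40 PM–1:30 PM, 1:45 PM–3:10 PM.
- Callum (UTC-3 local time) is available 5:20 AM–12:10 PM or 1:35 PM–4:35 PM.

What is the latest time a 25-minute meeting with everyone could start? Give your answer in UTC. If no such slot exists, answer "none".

Vanya in UTC: 08:50-12:50, 14:00-19:15 (add 7h to convert from UTC-7).
Maria in UTC: 09:00-12:00, 16:45-18:05 (add 7h to convert from UTC-7).
Quinn in UTC: 08:00-14:05, 14:30-17:35 (add 3h to convert from UTC-3).
Vera in UTC: 08:25-12:15, 13:25-18:35 (add 3h to convert from UTC-3).
Yosef in UTC: 08:50-14:50, 16:25-17:50 (add 7h to convert from UTC-7).
Tara in UTC: 08:50-12:00, 15:40-16:30, 16:45-18:10 (add 3h to convert from UTC-3).
Callum in UTC: 08:20-15:10, 16:35-19:35 (add 3h to convert from UTC-3).
Vanya ∩ Maria: 09:00-12:00, 16:45-18:05.
Vanya ∩ Maria ∩ Quinn: 09:00-12:00, 16:45-17:35.
Vanya ∩ Maria ∩ Quinn ∩ Vera: 09:00-12:00, 16:45-17:35.
Vanya ∩ Maria ∩ Quinn ∩ Vera ∩ Yosef: 09:00-12:00, 16:45-17:35.
Vanya ∩ Maria ∩ Quinn ∩ Vera ∩ Yosef ∩ Tara: 09:00-12:00, 16:45-17:35.
Vanya ∩ Maria ∩ Quinn ∩ Vera ∩ Yosef ∩ Tara ∩ Callum: 09:00-12:00, 16:45-17:35.
Those are the intersection windows.
The last common window of at least 25 minutes is 16:45-17:35; a 25-minute meeting can start as late as 17:10 and still end by 17:35.

17:10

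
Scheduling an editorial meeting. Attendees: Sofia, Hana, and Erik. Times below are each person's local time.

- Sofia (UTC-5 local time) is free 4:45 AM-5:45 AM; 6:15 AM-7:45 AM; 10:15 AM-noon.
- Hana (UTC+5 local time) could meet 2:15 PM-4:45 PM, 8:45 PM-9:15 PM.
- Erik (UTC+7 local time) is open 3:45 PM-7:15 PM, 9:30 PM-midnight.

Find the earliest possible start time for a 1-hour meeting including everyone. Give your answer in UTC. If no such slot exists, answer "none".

09:45

Sofia in UTC: 09:45-10:45, 11:15-12:45, 15:15-17:00 (add 5h to convert from UTC-5).
Hana in UTC: 09:15-11:45, 15:45-16:15 (subtract 5h to convert from UTC+5).
Erik in UTC: 08:45-12:15, 14:30-17:00 (subtract 7h to convert from UTC+7).
Sofia ∩ Hana: 09:45-10:45, 11:15-11:45, 15:45-16:15.
Sofia ∩ Hana ∩ Erik: 09:45-10:45, 11:15-11:45, 15:45-16:15.
So the common availability across everyone is 09:45-10:45, 11:15-11:45, 15:45-16:15.
The first common window of at least 60 minutes is 09:45-10:45, so the earliest start is 09:45.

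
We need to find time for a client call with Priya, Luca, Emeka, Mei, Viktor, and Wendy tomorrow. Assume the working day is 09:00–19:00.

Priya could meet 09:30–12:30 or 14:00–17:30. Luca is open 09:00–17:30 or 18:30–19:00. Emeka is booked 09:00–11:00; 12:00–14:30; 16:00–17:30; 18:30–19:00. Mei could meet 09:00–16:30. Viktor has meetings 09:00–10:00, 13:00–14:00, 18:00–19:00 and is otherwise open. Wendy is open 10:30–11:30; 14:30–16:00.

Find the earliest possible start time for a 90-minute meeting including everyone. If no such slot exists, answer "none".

14:30

Priya free: 09:30-12:30, 14:00-17:30.
Luca free: 09:00-17:30, 18:30-19:00.
Emeka free: 11:00-12:00, 14:30-16:00, 17:30-18:30 (invert busy blocks within the working day).
Mei free: 09:00-16:30.
Viktor free: 10:00-13:00, 14:00-18:00 (invert busy blocks within the working day).
Wendy free: 10:30-11:30, 14:30-16:00.
Priya ∩ Luca: 09:30-12:30, 14:00-17:30.
Priya ∩ Luca ∩ Emeka: 11:00-12:00, 14:30-16:00.
Priya ∩ Luca ∩ Emeka ∩ Mei: 11:00-12:00, 14:30-16:00.
Priya ∩ Luca ∩ Emeka ∩ Mei ∩ Viktor: 11:00-12:00, 14:30-16:00.
Priya ∩ Luca ∩ Emeka ∩ Mei ∩ Viktor ∩ Wendy: 11:00-11:30, 14:30-16:00.
So the common availability across everyone is 11:00-11:30, 14:30-16:00.
The first common window of at least 90 minutes is 14:30-16:00, so the earliest start is 14:30.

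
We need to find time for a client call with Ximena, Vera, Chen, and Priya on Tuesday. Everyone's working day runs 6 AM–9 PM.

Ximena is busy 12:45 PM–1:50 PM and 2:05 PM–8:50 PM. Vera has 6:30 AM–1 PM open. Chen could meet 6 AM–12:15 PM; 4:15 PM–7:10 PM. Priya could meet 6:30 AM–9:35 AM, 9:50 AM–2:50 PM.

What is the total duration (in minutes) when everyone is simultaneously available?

Ximena free: 06:00-12:45, 13:50-14:05, 20:50-21:00 (invert busy blocks within the working day).
Vera free: 06:30-13:00.
Chen free: 06:00-12:15, 16:15-19:10.
Priya free: 06:30-09:35, 09:50-14:50.
Ximena ∩ Vera: 06:30-12:45.
Ximena ∩ Vera ∩ Chen: 06:30-12:15.
Ximena ∩ Vera ∩ Chen ∩ Priya: 06:30-09:35, 09:50-12:15.
Summing the common windows: 185 + 145 = 330 minutes.

330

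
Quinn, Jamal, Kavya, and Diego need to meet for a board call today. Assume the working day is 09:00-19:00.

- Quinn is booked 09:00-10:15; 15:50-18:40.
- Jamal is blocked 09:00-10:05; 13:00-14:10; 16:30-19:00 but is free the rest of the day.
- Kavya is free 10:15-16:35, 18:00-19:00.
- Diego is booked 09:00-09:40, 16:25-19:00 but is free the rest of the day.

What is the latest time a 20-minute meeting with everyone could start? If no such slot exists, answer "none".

Quinn free: 10:15-15:50, 18:40-19:00 (invert busy blocks within the working day).
Jamal free: 10:05-13:00, 14:10-16:30 (invert busy blocks within the working day).
Kavya free: 10:15-16:35, 18:00-19:00.
Diego free: 09:40-16:25 (invert busy blocks within the working day).
Quinn ∩ Jamal: 10:15-13:00, 14:10-15:50.
Quinn ∩ Jamal ∩ Kavya: 10:15-13:00, 14:10-15:50.
Quinn ∩ Jamal ∩ Kavya ∩ Diego: 10:15-13:00, 14:10-15:50.
Those are the intersection windows.
The last common window of at least 20 minutes is 14:10-15:50; a 20-minute meeting can start as late as 15:30 and still end by 15:50.

15:30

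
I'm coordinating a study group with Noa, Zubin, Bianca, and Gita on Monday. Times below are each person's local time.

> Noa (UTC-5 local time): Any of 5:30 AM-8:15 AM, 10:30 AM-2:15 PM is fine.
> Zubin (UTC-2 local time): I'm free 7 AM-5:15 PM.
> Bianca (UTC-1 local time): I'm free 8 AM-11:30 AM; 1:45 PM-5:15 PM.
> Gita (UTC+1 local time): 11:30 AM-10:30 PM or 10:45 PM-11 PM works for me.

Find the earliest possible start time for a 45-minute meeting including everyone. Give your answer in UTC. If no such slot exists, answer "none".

Noa in UTC: 10:30-13:15, 15:30-19:15 (add 5h to convert from UTC-5).
Zubin in UTC: 09:00-19:15 (add 2h to convert from UTC-2).
Bianca in UTC: 09:00-12:30, 14:45-18:15 (add 1h to convert from UTC-1).
Gita in UTC: 10:30-21:30, 21:45-22:00 (subtract 1h to convert from UTC+1).
Noa ∩ Zubin: 10:30-13:15, 15:30-19:15.
Noa ∩ Zubin ∩ Bianca: 10:30-12:30, 15:30-18:15.
Noa ∩ Zubin ∩ Bianca ∩ Gita: 10:30-12:30, 15:30-18:15.
The first common window of at least 45 minutes is 10:30-12:30, so the earliest start is 10:30.

10:30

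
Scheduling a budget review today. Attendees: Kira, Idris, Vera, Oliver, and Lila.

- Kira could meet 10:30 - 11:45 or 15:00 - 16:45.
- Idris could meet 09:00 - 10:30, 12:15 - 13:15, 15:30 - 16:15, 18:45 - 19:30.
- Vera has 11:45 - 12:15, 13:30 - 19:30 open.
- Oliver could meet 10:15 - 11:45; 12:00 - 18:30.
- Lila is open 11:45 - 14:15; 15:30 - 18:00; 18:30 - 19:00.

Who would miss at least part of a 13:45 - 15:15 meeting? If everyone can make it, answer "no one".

Kira: not fully free for 13:45-15:15. Idris: not fully free for 13:45-15:15. Vera: free for 13:45-15:15. Oliver: free for 13:45-15:15. Lila: not fully free for 13:45-15:15.

Idris, Kira, Lila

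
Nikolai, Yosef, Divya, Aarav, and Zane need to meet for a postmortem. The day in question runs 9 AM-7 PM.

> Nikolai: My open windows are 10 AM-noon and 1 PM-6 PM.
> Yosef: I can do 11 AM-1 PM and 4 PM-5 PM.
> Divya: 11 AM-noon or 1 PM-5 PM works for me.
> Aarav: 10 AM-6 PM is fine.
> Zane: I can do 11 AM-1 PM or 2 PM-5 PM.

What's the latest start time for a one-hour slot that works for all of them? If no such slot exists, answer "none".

Nikolai ∩ Yosef: 11:00-12:00, 16:00-17:00.
Nikolai ∩ Yosef ∩ Divya: 11:00-12:00, 16:00-17:00.
Nikolai ∩ Yosef ∩ Divya ∩ Aarav: 11:00-12:00, 16:00-17:00.
Nikolai ∩ Yosef ∩ Divya ∩ Aarav ∩ Zane: 11:00-12:00, 16:00-17:00.
The last common window of at least 60 minutes is 16:00-17:00; a 60-minute meeting can start as late as 16:00 and still end by 17:00.

16:00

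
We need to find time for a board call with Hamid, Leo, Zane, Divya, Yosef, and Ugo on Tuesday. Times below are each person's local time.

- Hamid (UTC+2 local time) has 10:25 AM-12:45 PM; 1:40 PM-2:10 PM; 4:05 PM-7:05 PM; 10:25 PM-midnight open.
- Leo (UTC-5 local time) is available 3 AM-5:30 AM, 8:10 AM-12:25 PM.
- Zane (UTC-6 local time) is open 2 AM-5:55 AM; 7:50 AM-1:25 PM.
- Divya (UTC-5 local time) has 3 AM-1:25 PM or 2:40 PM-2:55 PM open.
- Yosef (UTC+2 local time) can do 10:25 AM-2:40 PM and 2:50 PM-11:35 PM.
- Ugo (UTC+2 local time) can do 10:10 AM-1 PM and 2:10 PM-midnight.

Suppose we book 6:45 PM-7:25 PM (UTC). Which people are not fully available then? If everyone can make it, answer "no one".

Hamid in UTC: 08:25-10:45, 11:40-12:10, 14:05-17:05, 20:25-22:00 (subtract 2h to convert from UTC+2).
Leo in UTC: 08:00-10:30, 13:10-17:25 (add 5h to convert from UTC-5).
Zane in UTC: 08:00-11:55, 13:50-19:25 (add 6h to convert from UTC-6).
Divya in UTC: 08:00-18:25, 19:40-19:55 (add 5h to convert from UTC-5).
Yosef in UTC: 08:25-12:40, 12:50-21:35 (subtract 2h to convert from UTC+2).
Ugo in UTC: 08:10-11:00, 12:10-22:00 (subtract 2h to convert from UTC+2).
Hamid: not fully free for 18:45-19:25. Leo: not fully free for 18:45-19:25. Zane: free for 18:45-19:25. Divya: not fully free for 18:45-19:25. Yosef: free for 18:45-19:25. Ugo: free for 18:45-19:25.

Divya, Hamid, Leo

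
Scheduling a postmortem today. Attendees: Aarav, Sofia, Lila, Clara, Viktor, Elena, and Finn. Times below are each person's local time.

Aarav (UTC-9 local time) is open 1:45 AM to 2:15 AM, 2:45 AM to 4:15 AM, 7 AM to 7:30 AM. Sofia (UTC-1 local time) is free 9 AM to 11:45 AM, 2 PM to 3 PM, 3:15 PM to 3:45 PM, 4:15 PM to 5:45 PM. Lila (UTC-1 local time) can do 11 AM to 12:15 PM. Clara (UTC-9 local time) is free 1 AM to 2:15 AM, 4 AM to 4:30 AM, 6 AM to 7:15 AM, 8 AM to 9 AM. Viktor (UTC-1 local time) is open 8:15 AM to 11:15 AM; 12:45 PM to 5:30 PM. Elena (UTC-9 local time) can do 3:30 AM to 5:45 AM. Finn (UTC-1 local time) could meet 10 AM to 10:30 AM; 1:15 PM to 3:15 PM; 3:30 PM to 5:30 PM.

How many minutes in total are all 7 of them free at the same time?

0

Aarav in UTC: 10:45-11:15, 11:45-13:15, 16:00-16:30 (add 9h to convert from UTC-9).
Sofia in UTC: 10:00-12:45, 15:00-16:00, 16:15-16:45, 17:15-18:45 (add 1h to convert from UTC-1).
Lila in UTC: 12:00-13:15 (add 1h to convert from UTC-1).
Clara in UTC: 10:00-11:15, 13:00-13:30, 15:00-16:15, 17:00-18:00 (add 9h to convert from UTC-9).
Viktor in UTC: 09:15-12:15, 13:45-18:30 (add 1h to convert from UTC-1).
Elena in UTC: 12:30-14:45 (add 9h to convert from UTC-9).
Finn in UTC: 11:00-11:30, 14:15-16:15, 16:30-18:30 (add 1h to convert from UTC-1).
Aarav ∩ Sofia: 10:45-11:15, 11:45-12:45, 16:15-16:30.
Aarav ∩ Sofia ∩ Lila: 12:00-12:45.
Aarav ∩ Sofia ∩ Lila ∩ Clara: ∅.
Aarav ∩ Sofia ∩ Lila ∩ Clara ∩ Viktor: ∅.
Aarav ∩ Sofia ∩ Lila ∩ Clara ∩ Viktor ∩ Elena: ∅.
Aarav ∩ Sofia ∩ Lila ∩ Clara ∩ Viktor ∩ Elena ∩ Finn: ∅.
There is no time when everyone is free.
There is no common window, so the total is 0 minutes.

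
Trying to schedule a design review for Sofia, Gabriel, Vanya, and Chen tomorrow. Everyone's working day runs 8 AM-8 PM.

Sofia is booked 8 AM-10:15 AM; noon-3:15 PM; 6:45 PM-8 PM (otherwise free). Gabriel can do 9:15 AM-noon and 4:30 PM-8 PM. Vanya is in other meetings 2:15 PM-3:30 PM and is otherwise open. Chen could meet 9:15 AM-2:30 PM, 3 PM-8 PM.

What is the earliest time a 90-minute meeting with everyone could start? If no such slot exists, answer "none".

Sofia free: 10:15-12:00, 15:15-18:45 (invert busy blocks within the working day).
Gabriel free: 09:15-12:00, 16:30-20:00.
Vanya free: 08:00-14:15, 15:30-20:00 (invert busy blocks within the working day).
Chen free: 09:15-14:30, 15:00-20:00.
Sofia ∩ Gabriel: 10:15-12:00, 16:30-18:45.
Sofia ∩ Gabriel ∩ Vanya: 10:15-12:00, 16:30-18:45.
Sofia ∩ Gabriel ∩ Vanya ∩ Chen: 10:15-12:00, 16:30-18:45.
The first common window of at least 90 minutes is 10:15-12:00, so the earliest start is 10:15.

10:15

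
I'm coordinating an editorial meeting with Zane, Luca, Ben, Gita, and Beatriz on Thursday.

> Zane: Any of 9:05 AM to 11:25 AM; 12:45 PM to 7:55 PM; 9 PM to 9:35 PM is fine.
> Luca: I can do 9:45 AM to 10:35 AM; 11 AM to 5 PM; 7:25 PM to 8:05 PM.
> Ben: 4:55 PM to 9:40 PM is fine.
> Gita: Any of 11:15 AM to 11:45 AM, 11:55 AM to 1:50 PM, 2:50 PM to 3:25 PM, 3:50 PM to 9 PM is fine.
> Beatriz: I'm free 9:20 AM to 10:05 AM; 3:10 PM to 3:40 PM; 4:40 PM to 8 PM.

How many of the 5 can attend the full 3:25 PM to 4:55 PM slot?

Zane and Luca can make the full 15:25-16:55 slot — that's 2.

2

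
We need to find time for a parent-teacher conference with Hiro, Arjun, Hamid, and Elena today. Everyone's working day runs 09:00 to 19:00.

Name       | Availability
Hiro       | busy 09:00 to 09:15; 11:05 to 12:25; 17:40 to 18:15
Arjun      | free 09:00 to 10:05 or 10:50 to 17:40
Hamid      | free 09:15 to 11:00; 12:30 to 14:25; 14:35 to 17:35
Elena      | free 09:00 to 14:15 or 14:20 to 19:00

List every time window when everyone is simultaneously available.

Hiro free: 09:15-11:05, 12:25-17:40, 18:15-19:00 (invert busy blocks within the working day).
Arjun free: 09:00-10:05, 10:50-17:40.
Hamid free: 09:15-11:00, 12:30-14:25, 14:35-17:35.
Elena free: 09:00-14:15, 14:20-19:00.
Hiro ∩ Arjun: 09:15-10:05, 10:50-11:05, 12:25-17:40.
Hiro ∩ Arjun ∩ Hamid: 09:15-10:05, 10:50-11:00, 12:30-14:25, 14:35-17:35.
Hiro ∩ Arjun ∩ Hamid ∩ Elena: 09:15-10:05, 10:50-11:00, 12:30-14:15, 14:20-14:25, 14:35-17:35.

09:15-10:05, 10:50-11:00, 12:30-14:15, 14:20-14:25, 14:35-17:35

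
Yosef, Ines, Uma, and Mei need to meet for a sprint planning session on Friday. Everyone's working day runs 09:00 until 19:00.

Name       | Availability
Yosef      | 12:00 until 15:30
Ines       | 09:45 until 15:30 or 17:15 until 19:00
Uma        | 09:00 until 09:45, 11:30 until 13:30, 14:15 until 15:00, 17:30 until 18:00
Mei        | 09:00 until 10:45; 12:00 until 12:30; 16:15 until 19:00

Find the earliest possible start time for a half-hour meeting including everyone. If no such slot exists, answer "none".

12:00

Yosef ∩ Ines: 12:00-15:30.
Yosef ∩ Ines ∩ Uma: 12:00-13:30, 14:15-15:00.
Yosef ∩ Ines ∩ Uma ∩ Mei: 12:00-12:30.
The first common window of at least 30 minutes is 12:00-12:30, so the earliest start is 12:00.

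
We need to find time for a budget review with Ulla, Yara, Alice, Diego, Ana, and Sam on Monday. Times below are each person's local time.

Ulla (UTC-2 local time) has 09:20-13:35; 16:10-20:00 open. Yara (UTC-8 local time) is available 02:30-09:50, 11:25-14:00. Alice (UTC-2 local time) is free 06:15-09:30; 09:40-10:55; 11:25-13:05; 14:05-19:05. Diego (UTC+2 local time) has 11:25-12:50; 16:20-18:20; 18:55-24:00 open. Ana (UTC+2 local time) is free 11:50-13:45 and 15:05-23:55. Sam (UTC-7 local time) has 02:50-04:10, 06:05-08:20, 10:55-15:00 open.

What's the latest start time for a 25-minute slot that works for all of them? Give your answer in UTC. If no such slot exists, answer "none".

20:40

Ulla in UTC: 11:20-15:35, 18:10-22:00 (add 2h to convert from UTC-2).
Yara in UTC: 10:30-17:50, 19:25-22:00 (add 8h to convert from UTC-8).
Alice in UTC: 08:15-11:30, 11:40-12:55, 13:25-15:05, 16:05-21:05 (add 2h to convert from UTC-2).
Diego in UTC: 09:25-10:50, 14:20-16:20, 16:55-22:00 (subtract 2h to convert from UTC+2).
Ana in UTC: 09:50-11:45, 13:05-21:55 (subtract 2h to convert from UTC+2).
Sam in UTC: 09:50-11:10, 13:05-15:20, 17:55-22:00 (add 7h to convert from UTC-7).
Ulla ∩ Yara: 11:20-15:35, 19:25-22:00.
Ulla ∩ Yara ∩ Alice: 11:20-11:30, 11:40-12:55, 13:25-15:05, 19:25-21:05.
Ulla ∩ Yara ∩ Alice ∩ Diego: 14:20-15:05, 19:25-21:05.
Ulla ∩ Yara ∩ Alice ∩ Diego ∩ Ana: 14:20-15:05, 19:25-21:05.
Ulla ∩ Yara ∩ Alice ∩ Diego ∩ Ana ∩ Sam: 14:20-15:05, 19:25-21:05.
The last common window of at least 25 minutes is 19:25-21:05; a 25-minute meeting can start as late as 20:40 and still end by 21:05.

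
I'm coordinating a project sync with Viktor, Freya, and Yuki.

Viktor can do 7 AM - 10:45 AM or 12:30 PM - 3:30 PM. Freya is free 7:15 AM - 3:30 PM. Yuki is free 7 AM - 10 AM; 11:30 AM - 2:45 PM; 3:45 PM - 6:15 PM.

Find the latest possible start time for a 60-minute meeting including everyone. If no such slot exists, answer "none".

Viktor ∩ Freya: 07:15-10:45, 12:30-15:30.
Viktor ∩ Freya ∩ Yuki: 07:15-10:00, 12:30-14:45.
The last common window of at least 60 minutes is 12:30-14:45; a 60-minute meeting can start as late as 13:45 and still end by 14:45.

13:45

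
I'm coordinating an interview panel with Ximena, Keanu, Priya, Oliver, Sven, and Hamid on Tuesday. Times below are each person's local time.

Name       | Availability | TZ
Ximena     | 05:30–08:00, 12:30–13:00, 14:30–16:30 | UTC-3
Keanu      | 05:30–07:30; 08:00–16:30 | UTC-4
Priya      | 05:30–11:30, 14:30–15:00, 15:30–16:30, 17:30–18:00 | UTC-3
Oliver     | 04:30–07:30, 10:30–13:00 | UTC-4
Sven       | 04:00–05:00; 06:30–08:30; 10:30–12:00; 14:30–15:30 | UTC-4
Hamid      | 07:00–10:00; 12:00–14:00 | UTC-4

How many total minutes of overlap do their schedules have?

Ximena in UTC: 08:30-11:00, 15:30-16:00, 17:30-19:30 (add 3h to convert from UTC-3).
Keanu in UTC: 09:30-11:30, 12:00-20:30 (add 4h to convert from UTC-4).
Priya in UTC: 08:30-14:30, 17:30-18:00, 18:30-19:30, 20:30-21:00 (add 3h to convert from UTC-3).
Oliver in UTC: 08:30-11:30, 14:30-17:00 (add 4h to convert from UTC-4).
Sven in UTC: 08:00-09:00, 10:30-12:30, 14:30-16:00, 18:30-19:30 (add 4h to convert from UTC-4).
Hamid in UTC: 11:00-14:00, 16:00-18:00 (add 4h to convert from UTC-4).
Ximena ∩ Keanu: 09:30-11:00, 15:30-16:00, 17:30-19:30.
Ximena ∩ Keanu ∩ Priya: 09:30-11:00, 17:30-18:00, 18:30-19:30.
Ximena ∩ Keanu ∩ Priya ∩ Oliver: 09:30-11:00.
Ximena ∩ Keanu ∩ Priya ∩ Oliver ∩ Sven: 10:30-11:00.
Ximena ∩ Keanu ∩ Priya ∩ Oliver ∩ Sven ∩ Hamid: ∅.
There is no time when everyone is free.
There is no common window, so the total is 0 minutes.

0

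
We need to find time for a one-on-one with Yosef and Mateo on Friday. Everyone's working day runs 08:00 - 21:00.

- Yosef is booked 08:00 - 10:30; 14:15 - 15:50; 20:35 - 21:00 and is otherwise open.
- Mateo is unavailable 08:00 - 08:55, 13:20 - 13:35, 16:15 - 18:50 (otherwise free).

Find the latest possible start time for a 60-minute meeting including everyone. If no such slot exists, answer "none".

19:35

Yosef free: 10:30-14:15, 15:50-20:35 (invert busy blocks within the working day).
Mateo free: 08:55-13:20, 13:35-16:15, 18:50-21:00 (invert busy blocks within the working day).
Yosef ∩ Mateo: 10:30-13:20, 13:35-14:15, 15:50-16:15, 18:50-20:35.
So the common availability across everyone is 10:30-13:20, 13:35-14:15, 15:50-16:15, 18:50-20:35.
The last common window of at least 60 minutes is 18:50-20:35; a 60-minute meeting can start as late as 19:35 and still end by 20:35.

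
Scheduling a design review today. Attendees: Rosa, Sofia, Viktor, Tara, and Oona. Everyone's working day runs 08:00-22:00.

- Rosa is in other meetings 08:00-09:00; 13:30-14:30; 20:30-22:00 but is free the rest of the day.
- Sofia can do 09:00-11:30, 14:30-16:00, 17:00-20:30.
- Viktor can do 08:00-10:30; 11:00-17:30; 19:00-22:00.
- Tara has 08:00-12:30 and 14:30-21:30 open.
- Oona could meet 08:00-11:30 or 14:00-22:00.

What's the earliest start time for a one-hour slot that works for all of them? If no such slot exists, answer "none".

Rosa free: 09:00-13:30, 14:30-20:30 (invert busy blocks within the working day).
Sofia free: 09:00-11:30, 14:30-16:00, 17:00-20:30.
Viktor free: 08:00-10:30, 11:00-17:30, 19:00-22:00.
Tara free: 08:00-12:30, 14:30-21:30.
Oona free: 08:00-11:30, 14:00-22:00.
Rosa ∩ Sofia: 09:00-11:30, 14:30-16:00, 17:00-20:30.
Rosa ∩ Sofia ∩ Viktor: 09:00-10:30, 11:00-11:30, 14:30-16:00, 17:00-17:30, 19:00-20:30.
Rosa ∩ Sofia ∩ Viktor ∩ Tara: 09:00-10:30, 11:00-11:30, 14:30-16:00, 17:00-17:30, 19:00-20:30.
Rosa ∩ Sofia ∩ Viktor ∩ Tara ∩ Oona: 09:00-10:30, 11:00-11:30, 14:30-16:00, 17:00-17:30, 19:00-20:30.
Those are the intersection windows.
The first common window of at least 60 minutes is 09:00-10:30, so the earliest start is 09:00.

09:00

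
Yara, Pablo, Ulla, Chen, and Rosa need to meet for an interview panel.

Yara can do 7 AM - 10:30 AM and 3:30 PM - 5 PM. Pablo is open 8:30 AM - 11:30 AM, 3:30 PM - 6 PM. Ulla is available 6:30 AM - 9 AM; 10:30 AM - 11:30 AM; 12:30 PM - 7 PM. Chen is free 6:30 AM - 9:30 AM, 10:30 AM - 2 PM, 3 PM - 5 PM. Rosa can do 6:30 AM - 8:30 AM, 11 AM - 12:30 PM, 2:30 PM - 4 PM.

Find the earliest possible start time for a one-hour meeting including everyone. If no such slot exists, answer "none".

Yara ∩ Pablo: 08:30-10:30, 15:30-17:00.
Yara ∩ Pablo ∩ Ulla: 08:30-09:00, 15:30-17:00.
Yara ∩ Pablo ∩ Ulla ∩ Chen: 08:30-09:00, 15:30-17:00.
Yara ∩ Pablo ∩ Ulla ∩ Chen ∩ Rosa: 15:30-16:00.
Those are the intersection windows.
No common window is at least 60 minutes long.

none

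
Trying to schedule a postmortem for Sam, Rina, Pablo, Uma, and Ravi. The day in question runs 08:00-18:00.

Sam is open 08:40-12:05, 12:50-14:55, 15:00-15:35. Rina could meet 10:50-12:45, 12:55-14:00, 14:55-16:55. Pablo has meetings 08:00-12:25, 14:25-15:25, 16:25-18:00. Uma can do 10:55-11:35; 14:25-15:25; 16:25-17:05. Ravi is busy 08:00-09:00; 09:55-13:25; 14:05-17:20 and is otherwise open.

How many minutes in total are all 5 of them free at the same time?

Sam free: 08:40-12:05, 12:50-14:55, 15:00-15:35.
Rina free: 10:50-12:45, 12:55-14:00, 14:55-16:55.
Pablo free: 12:25-14:25, 15:25-16:25 (invert busy blocks within the working day).
Uma free: 10:55-11:35, 14:25-15:25, 16:25-17:05.
Ravi free: 09:00-09:55, 13:25-14:05, 17:20-18:00 (invert busy blocks within the working day).
Sam ∩ Rina: 10:50-12:05, 12:55-14:00, 15:00-15:35.
Sam ∩ Rina ∩ Pablo: 12:55-14:00, 15:25-15:35.
Sam ∩ Rina ∩ Pablo ∩ Uma: ∅.
Sam ∩ Rina ∩ Pablo ∩ Uma ∩ Ravi: ∅.
There is no time when everyone is free.
There is no common window, so the total is 0 minutes.

0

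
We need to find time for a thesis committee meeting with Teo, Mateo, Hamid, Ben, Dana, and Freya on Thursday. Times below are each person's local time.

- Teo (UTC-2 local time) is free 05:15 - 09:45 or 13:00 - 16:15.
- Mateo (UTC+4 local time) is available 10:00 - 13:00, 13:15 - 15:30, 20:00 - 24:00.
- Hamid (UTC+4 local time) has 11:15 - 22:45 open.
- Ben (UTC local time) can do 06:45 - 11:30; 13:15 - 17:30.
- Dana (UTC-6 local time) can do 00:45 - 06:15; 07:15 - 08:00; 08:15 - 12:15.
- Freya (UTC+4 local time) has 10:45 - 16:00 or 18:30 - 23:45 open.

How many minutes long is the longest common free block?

Teo in UTC: 07:15-11:45, 15:00-18:15 (add 2h to convert from UTC-2).
Mateo in UTC: 06:00-09:00, 09:15-11:30, 16:00-20:00 (subtract 4h to convert from UTC+4).
Hamid in UTC: 07:15-18:45 (subtract 4h to convert from UTC+4).
Ben in UTC: 06:45-11:30, 13:15-17:30.
Dana in UTC: 06:45-12:15, 13:15-14:00, 14:15-18:15 (add 6h to convert from UTC-6).
Freya in UTC: 06:45-12:00, 14:30-19:45 (subtract 4h to convert from UTC+4).
Teo ∩ Mateo: 07:15-09:00, 09:15-11:30, 16:00-18:15.
Teo ∩ Mateo ∩ Hamid: 07:15-09:00, 09:15-11:30, 16:00-18:15.
Teo ∩ Mateo ∩ Hamid ∩ Ben: 07:15-09:00, 09:15-11:30, 16:00-17:30.
Teo ∩ Mateo ∩ Hamid ∩ Ben ∩ Dana: 07:15-09:00, 09:15-11:30, 16:00-17:30.
Teo ∩ Mateo ∩ Hamid ∩ Ben ∩ Dana ∩ Freya: 07:15-09:00, 09:15-11:30, 16:00-17:30.
The longest is 09:15-11:30 at 135 minutes.

135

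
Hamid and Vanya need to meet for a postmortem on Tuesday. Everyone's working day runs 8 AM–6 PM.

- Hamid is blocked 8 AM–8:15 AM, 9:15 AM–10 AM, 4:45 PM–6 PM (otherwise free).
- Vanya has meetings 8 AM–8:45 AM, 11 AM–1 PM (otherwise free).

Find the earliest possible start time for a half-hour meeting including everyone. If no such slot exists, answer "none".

Hamid free: 08:15-09:15, 10:00-16:45 (invert busy blocks within the working day).
Vanya free: 08:45-11:00, 13:00-18:00 (invert busy blocks within the working day).
Hamid ∩ Vanya: 08:45-09:15, 10:00-11:00, 13:00-16:45.
The first common window of at least 30 minutes is 08:45-09:15, so the earliest start is 08:45.

08:45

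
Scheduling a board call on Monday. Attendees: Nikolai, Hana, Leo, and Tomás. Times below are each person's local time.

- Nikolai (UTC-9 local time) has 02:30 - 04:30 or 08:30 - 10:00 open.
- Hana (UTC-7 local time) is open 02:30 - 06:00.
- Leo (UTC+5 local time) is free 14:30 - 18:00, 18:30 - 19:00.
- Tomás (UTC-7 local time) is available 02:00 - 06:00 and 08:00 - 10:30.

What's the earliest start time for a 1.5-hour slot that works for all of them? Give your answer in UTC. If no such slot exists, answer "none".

11:30

Nikolai in UTC: 11:30-13:30, 17:30-19:00 (add 9h to convert from UTC-9).
Hana in UTC: 09:30-13:00 (add 7h to convert from UTC-7).
Leo in UTC: 09:30-13:00, 13:30-14:00 (subtract 5h to convert from UTC+5).
Tomás in UTC: 09:00-13:00, 15:00-17:30 (add 7h to convert from UTC-7).
Nikolai ∩ Hana: 11:30-13:00.
Nikolai ∩ Hana ∩ Leo: 11:30-13:00.
Nikolai ∩ Hana ∩ Leo ∩ Tomás: 11:30-13:00.
The first common window of at least 90 minutes is 11:30-13:00, so the earliest start is 11:30.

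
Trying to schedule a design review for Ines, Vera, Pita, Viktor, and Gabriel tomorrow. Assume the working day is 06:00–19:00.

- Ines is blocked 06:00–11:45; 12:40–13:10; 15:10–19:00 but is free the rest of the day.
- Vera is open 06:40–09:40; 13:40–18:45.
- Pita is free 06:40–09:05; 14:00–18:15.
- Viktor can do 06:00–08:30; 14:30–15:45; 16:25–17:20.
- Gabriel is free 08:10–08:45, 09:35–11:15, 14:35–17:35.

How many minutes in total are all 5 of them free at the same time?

Ines free: 11:45-12:40, 13:10-15:10 (invert busy blocks within the working day).
Vera free: 06:40-09:40, 13:40-18:45.
Pita free: 06:40-09:05, 14:00-18:15.
Viktor free: 06:00-08:30, 14:30-15:45, 16:25-17:20.
Gabriel free: 08:10-08:45, 09:35-11:15, 14:35-17:35.
Ines ∩ Vera: 13:40-15:10.
Ines ∩ Vera ∩ Pita: 14:00-15:10.
Ines ∩ Vera ∩ Pita ∩ Viktor: 14:30-15:10.
Ines ∩ Vera ∩ Pita ∩ Viktor ∩ Gabriel: 14:35-15:10.
Those are the intersection windows.
That's a single block of 35 minutes.

35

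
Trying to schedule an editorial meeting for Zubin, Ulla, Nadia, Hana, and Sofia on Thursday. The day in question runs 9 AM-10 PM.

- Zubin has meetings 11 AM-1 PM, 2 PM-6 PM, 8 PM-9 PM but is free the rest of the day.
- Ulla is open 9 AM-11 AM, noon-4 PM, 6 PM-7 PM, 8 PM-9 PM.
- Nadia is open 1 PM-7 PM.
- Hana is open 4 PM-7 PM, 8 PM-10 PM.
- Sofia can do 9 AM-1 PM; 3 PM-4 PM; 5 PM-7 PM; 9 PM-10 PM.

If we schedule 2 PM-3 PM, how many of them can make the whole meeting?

Zubin free: 09:00-11:00, 13:00-14:00, 18:00-20:00, 21:00-22:00 (invert busy blocks within the working day).
Ulla free: 09:00-11:00, 12:00-16:00, 18:00-19:00, 20:00-21:00.
Nadia free: 13:00-19:00.
Hana free: 16:00-19:00, 20:00-22:00.
Sofia free: 09:00-13:00, 15:00-16:00, 17:00-19:00, 21:00-22:00.
Ulla and Nadia can make the full 14:00-15:00 slot — that's 2.

2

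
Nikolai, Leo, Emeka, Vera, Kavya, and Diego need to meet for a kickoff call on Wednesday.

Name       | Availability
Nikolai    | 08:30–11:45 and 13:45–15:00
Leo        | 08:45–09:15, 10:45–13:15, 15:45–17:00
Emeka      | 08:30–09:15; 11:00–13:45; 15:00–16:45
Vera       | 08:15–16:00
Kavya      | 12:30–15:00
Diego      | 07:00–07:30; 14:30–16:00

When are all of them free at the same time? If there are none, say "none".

Nikolai ∩ Leo: 08:45-09:15, 10:45-11:45.
Nikolai ∩ Leo ∩ Emeka: 08:45-09:15, 11:00-11:45.
Nikolai ∩ Leo ∩ Emeka ∩ Vera: 08:45-09:15, 11:00-11:45.
Nikolai ∩ Leo ∩ Emeka ∩ Vera ∩ Kavya: ∅.
Nikolai ∩ Leo ∩ Emeka ∩ Vera ∩ Kavya ∩ Diego: ∅.
There is no time when everyone is free.

none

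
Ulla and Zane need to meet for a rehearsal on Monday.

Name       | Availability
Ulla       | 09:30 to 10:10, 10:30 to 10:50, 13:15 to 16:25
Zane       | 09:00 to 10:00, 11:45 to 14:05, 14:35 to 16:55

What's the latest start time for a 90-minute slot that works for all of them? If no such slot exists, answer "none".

Ulla ∩ Zane: 09:30-10:00, 13:15-14:05, 14:35-16:25.
The last common window of at least 90 minutes is 14:35-16:25; a 90-minute meeting can start as late as 14:55 and still end by 16:25.

14:55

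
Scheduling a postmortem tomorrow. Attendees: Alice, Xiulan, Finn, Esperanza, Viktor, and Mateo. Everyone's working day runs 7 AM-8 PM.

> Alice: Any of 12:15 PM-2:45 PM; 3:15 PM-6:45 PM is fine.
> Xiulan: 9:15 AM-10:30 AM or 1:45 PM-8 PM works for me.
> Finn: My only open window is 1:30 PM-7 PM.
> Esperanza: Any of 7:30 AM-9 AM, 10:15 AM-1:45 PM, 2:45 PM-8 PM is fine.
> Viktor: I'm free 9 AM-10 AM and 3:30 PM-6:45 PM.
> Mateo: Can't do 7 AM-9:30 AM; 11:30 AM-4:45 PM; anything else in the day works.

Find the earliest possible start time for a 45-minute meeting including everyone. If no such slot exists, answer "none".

Alice free: 12:15-14:45, 15:15-18:45.
Xiulan free: 09:15-10:30, 13:45-20:00.
Finn free: 13:30-19:00.
Esperanza free: 07:30-09:00, 10:15-13:45, 14:45-20:00.
Viktor free: 09:00-10:00, 15:30-18:45.
Mateo free: 09:30-11:30, 16:45-20:00 (invert busy blocks within the working day).
Alice ∩ Xiulan: 13:45-14:45, 15:15-18:45.
Alice ∩ Xiulan ∩ Finn: 13:45-14:45, 15:15-18:45.
Alice ∩ Xiulan ∩ Finn ∩ Esperanza: 15:15-18:45.
Alice ∩ Xiulan ∩ Finn ∩ Esperanza ∩ Viktor: 15:30-18:45.
Alice ∩ Xiulan ∩ Finn ∩ Esperanza ∩ Viktor ∩ Mateo: 16:45-18:45.
So the common availability across everyone is 16:45-18:45.
The first common window of at least 45 minutes is 16:45-18:45, so the earliest start is 16:45.

16:45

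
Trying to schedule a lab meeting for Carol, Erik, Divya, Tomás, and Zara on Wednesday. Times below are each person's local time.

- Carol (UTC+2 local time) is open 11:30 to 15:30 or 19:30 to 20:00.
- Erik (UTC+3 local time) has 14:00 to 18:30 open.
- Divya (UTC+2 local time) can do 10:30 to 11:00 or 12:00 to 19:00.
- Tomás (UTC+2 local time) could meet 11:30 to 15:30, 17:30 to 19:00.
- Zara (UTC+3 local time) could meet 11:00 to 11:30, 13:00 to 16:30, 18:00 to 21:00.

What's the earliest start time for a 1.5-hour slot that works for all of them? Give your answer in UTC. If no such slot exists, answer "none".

Carol in UTC: 09:30-13:30, 17:30-18:00 (subtract 2h to convert from UTC+2).
Erik in UTC: 11:00-15:30 (subtract 3h to convert from UTC+3).
Divya in UTC: 08:30-09:00, 10:00-17:00 (subtract 2h to convert from UTC+2).
Tomás in UTC: 09:30-13:30, 15:30-17:00 (subtract 2h to convert from UTC+2).
Zara in UTC: 08:00-08:30, 10:00-13:30, 15:00-18:00 (subtract 3h to convert from UTC+3).
Carol ∩ Erik: 11:00-13:30.
Carol ∩ Erik ∩ Divya: 11:00-13:30.
Carol ∩ Erik ∩ Divya ∩ Tomás: 11:00-13:30.
Carol ∩ Erik ∩ Divya ∩ Tomás ∩ Zara: 11:00-13:30.
The first common window of at least 90 minutes is 11:00-13:30, so the earliest start is 11:00.

11:00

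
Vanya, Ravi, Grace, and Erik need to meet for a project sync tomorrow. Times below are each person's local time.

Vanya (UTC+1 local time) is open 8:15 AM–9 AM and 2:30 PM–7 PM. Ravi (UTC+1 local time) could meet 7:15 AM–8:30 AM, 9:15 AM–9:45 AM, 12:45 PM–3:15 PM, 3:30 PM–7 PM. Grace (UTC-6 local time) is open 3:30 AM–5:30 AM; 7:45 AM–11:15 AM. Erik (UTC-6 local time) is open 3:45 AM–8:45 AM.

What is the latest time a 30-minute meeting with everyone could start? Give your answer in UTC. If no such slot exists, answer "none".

13:45

Vanya in UTC: 07:15-08:00, 13:30-18:00 (subtract 1h to convert from UTC+1).
Ravi in UTC: 06:15-07:30, 08:15-08:45, 11:45-14:15, 14:30-18:00 (subtract 1h to convert from UTC+1).
Grace in UTC: 09:30-11:30, 13:45-17:15 (add 6h to convert from UTC-6).
Erik in UTC: 09:45-14:45 (add 6h to convert from UTC-6).
Vanya ∩ Ravi: 07:15-07:30, 13:30-14:15, 14:30-18:00.
Vanya ∩ Ravi ∩ Grace: 13:45-14:15, 14:30-17:15.
Vanya ∩ Ravi ∩ Grace ∩ Erik: 13:45-14:15, 14:30-14:45.
The last common window of at least 30 minutes is 13:45-14:15; a 30-minute meeting can start as late as 13:45 and still end by 14:15.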